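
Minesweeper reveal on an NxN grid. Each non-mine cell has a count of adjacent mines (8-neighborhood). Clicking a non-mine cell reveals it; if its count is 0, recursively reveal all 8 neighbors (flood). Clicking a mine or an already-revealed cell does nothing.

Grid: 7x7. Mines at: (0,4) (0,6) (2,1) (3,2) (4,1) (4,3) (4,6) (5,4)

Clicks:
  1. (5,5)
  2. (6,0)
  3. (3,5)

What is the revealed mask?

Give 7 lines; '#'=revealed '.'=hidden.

Answer: .......
.......
.......
.....#.
.......
####.#.
####...

Derivation:
Click 1 (5,5) count=2: revealed 1 new [(5,5)] -> total=1
Click 2 (6,0) count=0: revealed 8 new [(5,0) (5,1) (5,2) (5,3) (6,0) (6,1) (6,2) (6,3)] -> total=9
Click 3 (3,5) count=1: revealed 1 new [(3,5)] -> total=10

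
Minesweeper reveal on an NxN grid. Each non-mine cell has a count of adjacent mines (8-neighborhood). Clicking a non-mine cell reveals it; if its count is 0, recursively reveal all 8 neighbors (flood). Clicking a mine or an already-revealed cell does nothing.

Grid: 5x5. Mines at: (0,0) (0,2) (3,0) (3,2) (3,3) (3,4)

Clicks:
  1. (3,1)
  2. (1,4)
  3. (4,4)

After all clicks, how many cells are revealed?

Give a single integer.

Click 1 (3,1) count=2: revealed 1 new [(3,1)] -> total=1
Click 2 (1,4) count=0: revealed 6 new [(0,3) (0,4) (1,3) (1,4) (2,3) (2,4)] -> total=7
Click 3 (4,4) count=2: revealed 1 new [(4,4)] -> total=8

Answer: 8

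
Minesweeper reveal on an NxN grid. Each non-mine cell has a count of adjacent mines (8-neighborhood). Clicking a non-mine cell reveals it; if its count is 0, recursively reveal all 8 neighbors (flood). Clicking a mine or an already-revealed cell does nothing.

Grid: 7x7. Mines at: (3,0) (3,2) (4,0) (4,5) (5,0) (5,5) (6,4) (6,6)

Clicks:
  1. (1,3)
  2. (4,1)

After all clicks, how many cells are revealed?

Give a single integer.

Answer: 26

Derivation:
Click 1 (1,3) count=0: revealed 25 new [(0,0) (0,1) (0,2) (0,3) (0,4) (0,5) (0,6) (1,0) (1,1) (1,2) (1,3) (1,4) (1,5) (1,6) (2,0) (2,1) (2,2) (2,3) (2,4) (2,5) (2,6) (3,3) (3,4) (3,5) (3,6)] -> total=25
Click 2 (4,1) count=4: revealed 1 new [(4,1)] -> total=26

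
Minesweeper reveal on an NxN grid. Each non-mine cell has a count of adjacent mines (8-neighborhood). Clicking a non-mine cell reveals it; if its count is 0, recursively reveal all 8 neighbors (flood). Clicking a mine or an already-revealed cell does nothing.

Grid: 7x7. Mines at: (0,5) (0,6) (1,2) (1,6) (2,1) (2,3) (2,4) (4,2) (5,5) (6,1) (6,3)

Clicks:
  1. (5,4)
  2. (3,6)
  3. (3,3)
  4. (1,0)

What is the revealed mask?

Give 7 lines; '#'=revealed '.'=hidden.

Click 1 (5,4) count=2: revealed 1 new [(5,4)] -> total=1
Click 2 (3,6) count=0: revealed 6 new [(2,5) (2,6) (3,5) (3,6) (4,5) (4,6)] -> total=7
Click 3 (3,3) count=3: revealed 1 new [(3,3)] -> total=8
Click 4 (1,0) count=1: revealed 1 new [(1,0)] -> total=9

Answer: .......
#......
.....##
...#.##
.....##
....#..
.......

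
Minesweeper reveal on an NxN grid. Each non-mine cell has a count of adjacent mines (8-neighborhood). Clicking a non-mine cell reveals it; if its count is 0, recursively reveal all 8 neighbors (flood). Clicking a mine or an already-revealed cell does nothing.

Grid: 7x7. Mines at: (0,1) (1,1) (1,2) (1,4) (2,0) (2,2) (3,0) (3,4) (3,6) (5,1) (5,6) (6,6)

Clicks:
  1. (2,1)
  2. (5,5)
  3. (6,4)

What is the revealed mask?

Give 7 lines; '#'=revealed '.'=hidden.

Click 1 (2,1) count=5: revealed 1 new [(2,1)] -> total=1
Click 2 (5,5) count=2: revealed 1 new [(5,5)] -> total=2
Click 3 (6,4) count=0: revealed 11 new [(4,2) (4,3) (4,4) (4,5) (5,2) (5,3) (5,4) (6,2) (6,3) (6,4) (6,5)] -> total=13

Answer: .......
.......
.#.....
.......
..####.
..####.
..####.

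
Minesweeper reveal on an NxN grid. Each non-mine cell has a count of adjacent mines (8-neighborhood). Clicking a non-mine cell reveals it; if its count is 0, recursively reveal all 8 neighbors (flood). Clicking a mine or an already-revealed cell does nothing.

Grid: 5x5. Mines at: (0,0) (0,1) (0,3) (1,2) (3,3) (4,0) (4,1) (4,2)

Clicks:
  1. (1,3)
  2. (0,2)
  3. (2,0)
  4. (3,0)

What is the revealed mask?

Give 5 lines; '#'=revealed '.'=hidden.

Answer: ..#..
##.#.
##...
##...
.....

Derivation:
Click 1 (1,3) count=2: revealed 1 new [(1,3)] -> total=1
Click 2 (0,2) count=3: revealed 1 new [(0,2)] -> total=2
Click 3 (2,0) count=0: revealed 6 new [(1,0) (1,1) (2,0) (2,1) (3,0) (3,1)] -> total=8
Click 4 (3,0) count=2: revealed 0 new [(none)] -> total=8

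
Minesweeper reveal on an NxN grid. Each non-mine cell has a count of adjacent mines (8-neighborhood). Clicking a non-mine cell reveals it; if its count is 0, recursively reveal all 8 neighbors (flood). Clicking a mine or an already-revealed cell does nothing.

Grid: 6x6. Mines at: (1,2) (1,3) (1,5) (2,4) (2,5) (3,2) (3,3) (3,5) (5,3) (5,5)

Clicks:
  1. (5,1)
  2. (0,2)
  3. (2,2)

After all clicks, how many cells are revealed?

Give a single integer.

Answer: 16

Derivation:
Click 1 (5,1) count=0: revealed 14 new [(0,0) (0,1) (1,0) (1,1) (2,0) (2,1) (3,0) (3,1) (4,0) (4,1) (4,2) (5,0) (5,1) (5,2)] -> total=14
Click 2 (0,2) count=2: revealed 1 new [(0,2)] -> total=15
Click 3 (2,2) count=4: revealed 1 new [(2,2)] -> total=16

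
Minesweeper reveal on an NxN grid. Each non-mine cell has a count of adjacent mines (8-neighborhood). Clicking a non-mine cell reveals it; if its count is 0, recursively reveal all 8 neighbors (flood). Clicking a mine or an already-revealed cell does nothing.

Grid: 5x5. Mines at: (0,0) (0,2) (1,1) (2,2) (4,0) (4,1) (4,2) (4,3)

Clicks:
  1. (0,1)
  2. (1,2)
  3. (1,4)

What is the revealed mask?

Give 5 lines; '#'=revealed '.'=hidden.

Click 1 (0,1) count=3: revealed 1 new [(0,1)] -> total=1
Click 2 (1,2) count=3: revealed 1 new [(1,2)] -> total=2
Click 3 (1,4) count=0: revealed 8 new [(0,3) (0,4) (1,3) (1,4) (2,3) (2,4) (3,3) (3,4)] -> total=10

Answer: .#.##
..###
...##
...##
.....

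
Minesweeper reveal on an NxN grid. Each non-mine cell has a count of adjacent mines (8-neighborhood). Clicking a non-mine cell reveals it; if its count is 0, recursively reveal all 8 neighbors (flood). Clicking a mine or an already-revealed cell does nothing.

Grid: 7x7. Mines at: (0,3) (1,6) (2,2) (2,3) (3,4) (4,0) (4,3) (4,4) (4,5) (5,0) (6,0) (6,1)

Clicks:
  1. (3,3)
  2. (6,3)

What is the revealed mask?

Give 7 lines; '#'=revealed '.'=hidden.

Click 1 (3,3) count=5: revealed 1 new [(3,3)] -> total=1
Click 2 (6,3) count=0: revealed 10 new [(5,2) (5,3) (5,4) (5,5) (5,6) (6,2) (6,3) (6,4) (6,5) (6,6)] -> total=11

Answer: .......
.......
.......
...#...
.......
..#####
..#####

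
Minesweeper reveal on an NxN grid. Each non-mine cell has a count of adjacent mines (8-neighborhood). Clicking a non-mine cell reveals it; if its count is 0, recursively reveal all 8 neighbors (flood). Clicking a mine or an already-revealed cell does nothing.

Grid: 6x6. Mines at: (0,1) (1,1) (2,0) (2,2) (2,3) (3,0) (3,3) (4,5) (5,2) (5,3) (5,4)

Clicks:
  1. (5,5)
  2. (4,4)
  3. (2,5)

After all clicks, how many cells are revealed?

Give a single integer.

Answer: 14

Derivation:
Click 1 (5,5) count=2: revealed 1 new [(5,5)] -> total=1
Click 2 (4,4) count=4: revealed 1 new [(4,4)] -> total=2
Click 3 (2,5) count=0: revealed 12 new [(0,2) (0,3) (0,4) (0,5) (1,2) (1,3) (1,4) (1,5) (2,4) (2,5) (3,4) (3,5)] -> total=14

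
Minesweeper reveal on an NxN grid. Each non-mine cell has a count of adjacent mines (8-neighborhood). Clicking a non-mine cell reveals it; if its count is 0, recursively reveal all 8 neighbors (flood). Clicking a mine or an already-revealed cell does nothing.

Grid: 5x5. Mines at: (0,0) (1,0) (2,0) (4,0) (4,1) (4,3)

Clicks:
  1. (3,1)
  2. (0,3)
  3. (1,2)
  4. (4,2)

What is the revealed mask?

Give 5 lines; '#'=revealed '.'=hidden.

Answer: .####
.####
.####
.####
..#..

Derivation:
Click 1 (3,1) count=3: revealed 1 new [(3,1)] -> total=1
Click 2 (0,3) count=0: revealed 15 new [(0,1) (0,2) (0,3) (0,4) (1,1) (1,2) (1,3) (1,4) (2,1) (2,2) (2,3) (2,4) (3,2) (3,3) (3,4)] -> total=16
Click 3 (1,2) count=0: revealed 0 new [(none)] -> total=16
Click 4 (4,2) count=2: revealed 1 new [(4,2)] -> total=17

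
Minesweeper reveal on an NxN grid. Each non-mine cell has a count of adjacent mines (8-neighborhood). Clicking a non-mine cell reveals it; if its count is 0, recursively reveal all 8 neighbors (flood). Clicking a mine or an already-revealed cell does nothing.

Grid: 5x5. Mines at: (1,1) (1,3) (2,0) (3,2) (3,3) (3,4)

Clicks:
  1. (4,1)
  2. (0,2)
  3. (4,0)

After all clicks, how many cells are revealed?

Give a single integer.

Click 1 (4,1) count=1: revealed 1 new [(4,1)] -> total=1
Click 2 (0,2) count=2: revealed 1 new [(0,2)] -> total=2
Click 3 (4,0) count=0: revealed 3 new [(3,0) (3,1) (4,0)] -> total=5

Answer: 5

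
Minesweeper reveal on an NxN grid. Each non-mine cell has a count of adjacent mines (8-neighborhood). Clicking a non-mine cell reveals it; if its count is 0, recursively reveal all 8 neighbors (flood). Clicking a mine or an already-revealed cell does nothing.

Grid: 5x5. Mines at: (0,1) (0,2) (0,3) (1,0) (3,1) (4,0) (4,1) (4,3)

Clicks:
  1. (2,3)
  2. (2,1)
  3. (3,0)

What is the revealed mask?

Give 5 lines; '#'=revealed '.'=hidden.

Answer: .....
..###
.####
#.###
.....

Derivation:
Click 1 (2,3) count=0: revealed 9 new [(1,2) (1,3) (1,4) (2,2) (2,3) (2,4) (3,2) (3,3) (3,4)] -> total=9
Click 2 (2,1) count=2: revealed 1 new [(2,1)] -> total=10
Click 3 (3,0) count=3: revealed 1 new [(3,0)] -> total=11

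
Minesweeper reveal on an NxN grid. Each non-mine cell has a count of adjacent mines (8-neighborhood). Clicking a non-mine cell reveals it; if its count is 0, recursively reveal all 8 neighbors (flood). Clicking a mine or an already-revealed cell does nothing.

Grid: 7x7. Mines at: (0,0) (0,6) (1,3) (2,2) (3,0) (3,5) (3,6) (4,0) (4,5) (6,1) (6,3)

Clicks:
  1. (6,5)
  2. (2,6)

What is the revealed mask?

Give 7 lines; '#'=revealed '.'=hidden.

Answer: .......
.......
......#
.......
.......
....###
....###

Derivation:
Click 1 (6,5) count=0: revealed 6 new [(5,4) (5,5) (5,6) (6,4) (6,5) (6,6)] -> total=6
Click 2 (2,6) count=2: revealed 1 new [(2,6)] -> total=7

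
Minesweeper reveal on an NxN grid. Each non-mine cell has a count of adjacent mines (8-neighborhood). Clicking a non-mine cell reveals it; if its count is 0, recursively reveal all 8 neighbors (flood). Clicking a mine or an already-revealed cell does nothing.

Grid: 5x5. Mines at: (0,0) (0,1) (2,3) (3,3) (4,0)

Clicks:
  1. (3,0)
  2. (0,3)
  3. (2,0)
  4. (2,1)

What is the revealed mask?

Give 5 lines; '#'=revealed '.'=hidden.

Answer: ..###
#####
###..
###..
.....

Derivation:
Click 1 (3,0) count=1: revealed 1 new [(3,0)] -> total=1
Click 2 (0,3) count=0: revealed 6 new [(0,2) (0,3) (0,4) (1,2) (1,3) (1,4)] -> total=7
Click 3 (2,0) count=0: revealed 7 new [(1,0) (1,1) (2,0) (2,1) (2,2) (3,1) (3,2)] -> total=14
Click 4 (2,1) count=0: revealed 0 new [(none)] -> total=14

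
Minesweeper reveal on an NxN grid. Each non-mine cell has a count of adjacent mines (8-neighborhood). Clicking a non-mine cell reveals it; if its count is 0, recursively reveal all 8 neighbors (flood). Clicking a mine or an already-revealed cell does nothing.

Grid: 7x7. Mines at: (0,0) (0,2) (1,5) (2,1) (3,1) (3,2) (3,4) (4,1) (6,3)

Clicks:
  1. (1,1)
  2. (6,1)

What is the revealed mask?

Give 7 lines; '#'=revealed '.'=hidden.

Click 1 (1,1) count=3: revealed 1 new [(1,1)] -> total=1
Click 2 (6,1) count=0: revealed 6 new [(5,0) (5,1) (5,2) (6,0) (6,1) (6,2)] -> total=7

Answer: .......
.#.....
.......
.......
.......
###....
###....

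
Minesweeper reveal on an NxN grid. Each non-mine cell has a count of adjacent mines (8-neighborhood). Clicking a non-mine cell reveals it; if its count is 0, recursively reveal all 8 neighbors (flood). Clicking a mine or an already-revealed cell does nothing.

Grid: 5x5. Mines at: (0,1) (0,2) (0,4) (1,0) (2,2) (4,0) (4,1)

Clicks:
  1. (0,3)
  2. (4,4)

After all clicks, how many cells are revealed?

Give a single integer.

Answer: 11

Derivation:
Click 1 (0,3) count=2: revealed 1 new [(0,3)] -> total=1
Click 2 (4,4) count=0: revealed 10 new [(1,3) (1,4) (2,3) (2,4) (3,2) (3,3) (3,4) (4,2) (4,3) (4,4)] -> total=11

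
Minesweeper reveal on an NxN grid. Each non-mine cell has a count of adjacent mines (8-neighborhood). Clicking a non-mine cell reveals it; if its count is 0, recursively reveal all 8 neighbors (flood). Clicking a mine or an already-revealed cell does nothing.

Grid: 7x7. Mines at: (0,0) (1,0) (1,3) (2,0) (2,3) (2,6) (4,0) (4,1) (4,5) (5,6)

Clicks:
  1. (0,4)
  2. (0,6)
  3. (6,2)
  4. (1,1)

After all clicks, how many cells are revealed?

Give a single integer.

Answer: 25

Derivation:
Click 1 (0,4) count=1: revealed 1 new [(0,4)] -> total=1
Click 2 (0,6) count=0: revealed 5 new [(0,5) (0,6) (1,4) (1,5) (1,6)] -> total=6
Click 3 (6,2) count=0: revealed 18 new [(3,2) (3,3) (3,4) (4,2) (4,3) (4,4) (5,0) (5,1) (5,2) (5,3) (5,4) (5,5) (6,0) (6,1) (6,2) (6,3) (6,4) (6,5)] -> total=24
Click 4 (1,1) count=3: revealed 1 new [(1,1)] -> total=25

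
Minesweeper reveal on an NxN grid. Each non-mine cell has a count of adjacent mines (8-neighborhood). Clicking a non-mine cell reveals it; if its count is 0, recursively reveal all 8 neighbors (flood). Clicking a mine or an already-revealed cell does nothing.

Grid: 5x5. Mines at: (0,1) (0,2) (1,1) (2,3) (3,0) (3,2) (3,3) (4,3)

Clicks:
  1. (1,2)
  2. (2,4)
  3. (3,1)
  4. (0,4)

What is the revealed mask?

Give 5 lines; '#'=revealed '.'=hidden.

Answer: ...##
..###
....#
.#...
.....

Derivation:
Click 1 (1,2) count=4: revealed 1 new [(1,2)] -> total=1
Click 2 (2,4) count=2: revealed 1 new [(2,4)] -> total=2
Click 3 (3,1) count=2: revealed 1 new [(3,1)] -> total=3
Click 4 (0,4) count=0: revealed 4 new [(0,3) (0,4) (1,3) (1,4)] -> total=7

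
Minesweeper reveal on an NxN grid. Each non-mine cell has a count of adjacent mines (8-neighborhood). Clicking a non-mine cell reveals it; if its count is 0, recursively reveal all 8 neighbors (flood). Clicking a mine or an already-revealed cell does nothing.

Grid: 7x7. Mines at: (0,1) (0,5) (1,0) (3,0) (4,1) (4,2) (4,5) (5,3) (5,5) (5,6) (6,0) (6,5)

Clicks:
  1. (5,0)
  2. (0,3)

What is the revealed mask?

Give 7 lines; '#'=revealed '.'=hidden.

Answer: ..###..
.######
.######
.######
.......
#......
.......

Derivation:
Click 1 (5,0) count=2: revealed 1 new [(5,0)] -> total=1
Click 2 (0,3) count=0: revealed 21 new [(0,2) (0,3) (0,4) (1,1) (1,2) (1,3) (1,4) (1,5) (1,6) (2,1) (2,2) (2,3) (2,4) (2,5) (2,6) (3,1) (3,2) (3,3) (3,4) (3,5) (3,6)] -> total=22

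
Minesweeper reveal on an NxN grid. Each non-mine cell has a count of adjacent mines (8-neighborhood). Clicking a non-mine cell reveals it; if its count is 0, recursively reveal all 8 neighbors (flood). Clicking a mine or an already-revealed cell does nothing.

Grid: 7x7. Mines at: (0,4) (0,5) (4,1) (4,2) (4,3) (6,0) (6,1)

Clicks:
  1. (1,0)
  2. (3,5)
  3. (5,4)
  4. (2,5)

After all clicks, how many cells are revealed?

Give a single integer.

Click 1 (1,0) count=0: revealed 38 new [(0,0) (0,1) (0,2) (0,3) (1,0) (1,1) (1,2) (1,3) (1,4) (1,5) (1,6) (2,0) (2,1) (2,2) (2,3) (2,4) (2,5) (2,6) (3,0) (3,1) (3,2) (3,3) (3,4) (3,5) (3,6) (4,4) (4,5) (4,6) (5,2) (5,3) (5,4) (5,5) (5,6) (6,2) (6,3) (6,4) (6,5) (6,6)] -> total=38
Click 2 (3,5) count=0: revealed 0 new [(none)] -> total=38
Click 3 (5,4) count=1: revealed 0 new [(none)] -> total=38
Click 4 (2,5) count=0: revealed 0 new [(none)] -> total=38

Answer: 38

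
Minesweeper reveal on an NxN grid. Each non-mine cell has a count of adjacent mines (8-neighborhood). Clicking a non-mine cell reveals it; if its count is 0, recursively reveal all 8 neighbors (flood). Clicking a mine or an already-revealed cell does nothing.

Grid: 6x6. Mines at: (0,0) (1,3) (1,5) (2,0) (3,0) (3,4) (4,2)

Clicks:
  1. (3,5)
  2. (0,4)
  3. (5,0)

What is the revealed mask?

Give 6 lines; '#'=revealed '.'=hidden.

Click 1 (3,5) count=1: revealed 1 new [(3,5)] -> total=1
Click 2 (0,4) count=2: revealed 1 new [(0,4)] -> total=2
Click 3 (5,0) count=0: revealed 4 new [(4,0) (4,1) (5,0) (5,1)] -> total=6

Answer: ....#.
......
......
.....#
##....
##....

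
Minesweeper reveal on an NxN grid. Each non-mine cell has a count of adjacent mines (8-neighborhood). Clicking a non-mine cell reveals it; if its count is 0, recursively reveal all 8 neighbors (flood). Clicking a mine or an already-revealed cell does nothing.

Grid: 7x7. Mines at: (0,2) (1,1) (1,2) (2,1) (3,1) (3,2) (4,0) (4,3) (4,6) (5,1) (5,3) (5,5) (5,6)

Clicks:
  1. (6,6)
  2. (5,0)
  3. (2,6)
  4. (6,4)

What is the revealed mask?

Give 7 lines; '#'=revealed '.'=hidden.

Click 1 (6,6) count=2: revealed 1 new [(6,6)] -> total=1
Click 2 (5,0) count=2: revealed 1 new [(5,0)] -> total=2
Click 3 (2,6) count=0: revealed 16 new [(0,3) (0,4) (0,5) (0,6) (1,3) (1,4) (1,5) (1,6) (2,3) (2,4) (2,5) (2,6) (3,3) (3,4) (3,5) (3,6)] -> total=18
Click 4 (6,4) count=2: revealed 1 new [(6,4)] -> total=19

Answer: ...####
...####
...####
...####
.......
#......
....#.#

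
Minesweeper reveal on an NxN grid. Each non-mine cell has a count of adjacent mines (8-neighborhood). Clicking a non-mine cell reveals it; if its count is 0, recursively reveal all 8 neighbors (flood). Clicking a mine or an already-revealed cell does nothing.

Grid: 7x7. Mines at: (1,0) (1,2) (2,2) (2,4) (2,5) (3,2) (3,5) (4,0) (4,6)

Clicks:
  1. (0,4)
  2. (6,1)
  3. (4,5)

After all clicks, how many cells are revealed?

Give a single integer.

Click 1 (0,4) count=0: revealed 8 new [(0,3) (0,4) (0,5) (0,6) (1,3) (1,4) (1,5) (1,6)] -> total=8
Click 2 (6,1) count=0: revealed 19 new [(4,1) (4,2) (4,3) (4,4) (4,5) (5,0) (5,1) (5,2) (5,3) (5,4) (5,5) (5,6) (6,0) (6,1) (6,2) (6,3) (6,4) (6,5) (6,6)] -> total=27
Click 3 (4,5) count=2: revealed 0 new [(none)] -> total=27

Answer: 27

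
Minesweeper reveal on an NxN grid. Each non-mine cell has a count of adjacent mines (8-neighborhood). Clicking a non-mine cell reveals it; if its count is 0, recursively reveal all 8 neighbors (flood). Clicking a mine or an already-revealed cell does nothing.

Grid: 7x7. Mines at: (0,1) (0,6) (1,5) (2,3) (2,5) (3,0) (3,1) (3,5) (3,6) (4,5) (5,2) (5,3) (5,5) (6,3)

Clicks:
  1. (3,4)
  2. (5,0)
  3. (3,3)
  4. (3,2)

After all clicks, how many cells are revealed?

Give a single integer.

Click 1 (3,4) count=4: revealed 1 new [(3,4)] -> total=1
Click 2 (5,0) count=0: revealed 6 new [(4,0) (4,1) (5,0) (5,1) (6,0) (6,1)] -> total=7
Click 3 (3,3) count=1: revealed 1 new [(3,3)] -> total=8
Click 4 (3,2) count=2: revealed 1 new [(3,2)] -> total=9

Answer: 9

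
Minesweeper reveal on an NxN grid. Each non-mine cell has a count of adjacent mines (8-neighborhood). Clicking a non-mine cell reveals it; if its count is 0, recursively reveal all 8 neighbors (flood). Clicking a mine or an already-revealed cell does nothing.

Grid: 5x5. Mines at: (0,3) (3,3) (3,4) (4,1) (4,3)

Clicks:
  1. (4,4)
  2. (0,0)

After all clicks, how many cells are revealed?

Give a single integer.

Click 1 (4,4) count=3: revealed 1 new [(4,4)] -> total=1
Click 2 (0,0) count=0: revealed 12 new [(0,0) (0,1) (0,2) (1,0) (1,1) (1,2) (2,0) (2,1) (2,2) (3,0) (3,1) (3,2)] -> total=13

Answer: 13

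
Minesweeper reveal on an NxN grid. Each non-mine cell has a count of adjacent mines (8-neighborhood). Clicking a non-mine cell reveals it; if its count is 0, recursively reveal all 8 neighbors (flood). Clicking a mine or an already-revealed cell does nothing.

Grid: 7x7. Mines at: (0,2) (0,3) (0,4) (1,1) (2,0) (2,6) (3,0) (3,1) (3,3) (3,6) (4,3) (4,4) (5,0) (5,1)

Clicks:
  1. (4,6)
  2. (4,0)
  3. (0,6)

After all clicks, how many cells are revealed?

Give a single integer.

Click 1 (4,6) count=1: revealed 1 new [(4,6)] -> total=1
Click 2 (4,0) count=4: revealed 1 new [(4,0)] -> total=2
Click 3 (0,6) count=0: revealed 4 new [(0,5) (0,6) (1,5) (1,6)] -> total=6

Answer: 6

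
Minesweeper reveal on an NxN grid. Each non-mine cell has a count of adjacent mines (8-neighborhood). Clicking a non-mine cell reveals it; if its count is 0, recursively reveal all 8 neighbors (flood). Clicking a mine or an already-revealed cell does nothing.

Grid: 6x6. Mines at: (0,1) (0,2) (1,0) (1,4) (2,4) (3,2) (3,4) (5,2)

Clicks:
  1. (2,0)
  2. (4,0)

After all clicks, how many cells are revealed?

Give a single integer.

Answer: 8

Derivation:
Click 1 (2,0) count=1: revealed 1 new [(2,0)] -> total=1
Click 2 (4,0) count=0: revealed 7 new [(2,1) (3,0) (3,1) (4,0) (4,1) (5,0) (5,1)] -> total=8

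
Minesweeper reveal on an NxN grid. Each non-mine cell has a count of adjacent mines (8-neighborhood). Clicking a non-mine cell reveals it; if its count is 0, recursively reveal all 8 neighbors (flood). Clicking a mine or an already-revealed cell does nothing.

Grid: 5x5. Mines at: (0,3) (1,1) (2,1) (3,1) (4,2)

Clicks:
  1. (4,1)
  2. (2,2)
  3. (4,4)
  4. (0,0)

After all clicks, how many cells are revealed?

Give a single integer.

Answer: 13

Derivation:
Click 1 (4,1) count=2: revealed 1 new [(4,1)] -> total=1
Click 2 (2,2) count=3: revealed 1 new [(2,2)] -> total=2
Click 3 (4,4) count=0: revealed 10 new [(1,2) (1,3) (1,4) (2,3) (2,4) (3,2) (3,3) (3,4) (4,3) (4,4)] -> total=12
Click 4 (0,0) count=1: revealed 1 new [(0,0)] -> total=13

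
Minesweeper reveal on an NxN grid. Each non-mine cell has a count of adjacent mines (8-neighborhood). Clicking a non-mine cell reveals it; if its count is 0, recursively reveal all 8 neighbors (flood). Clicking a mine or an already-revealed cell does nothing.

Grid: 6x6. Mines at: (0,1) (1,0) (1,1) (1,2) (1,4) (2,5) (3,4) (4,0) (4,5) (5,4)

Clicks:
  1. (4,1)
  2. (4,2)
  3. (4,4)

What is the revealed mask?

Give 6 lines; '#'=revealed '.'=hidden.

Answer: ......
......
.###..
.###..
.####.
.###..

Derivation:
Click 1 (4,1) count=1: revealed 1 new [(4,1)] -> total=1
Click 2 (4,2) count=0: revealed 11 new [(2,1) (2,2) (2,3) (3,1) (3,2) (3,3) (4,2) (4,3) (5,1) (5,2) (5,3)] -> total=12
Click 3 (4,4) count=3: revealed 1 new [(4,4)] -> total=13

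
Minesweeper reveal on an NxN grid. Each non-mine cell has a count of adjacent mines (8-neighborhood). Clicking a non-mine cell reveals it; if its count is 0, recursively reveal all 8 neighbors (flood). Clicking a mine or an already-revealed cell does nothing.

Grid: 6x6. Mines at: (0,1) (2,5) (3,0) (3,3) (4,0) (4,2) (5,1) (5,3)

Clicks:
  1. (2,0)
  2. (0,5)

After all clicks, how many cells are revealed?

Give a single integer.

Answer: 12

Derivation:
Click 1 (2,0) count=1: revealed 1 new [(2,0)] -> total=1
Click 2 (0,5) count=0: revealed 11 new [(0,2) (0,3) (0,4) (0,5) (1,2) (1,3) (1,4) (1,5) (2,2) (2,3) (2,4)] -> total=12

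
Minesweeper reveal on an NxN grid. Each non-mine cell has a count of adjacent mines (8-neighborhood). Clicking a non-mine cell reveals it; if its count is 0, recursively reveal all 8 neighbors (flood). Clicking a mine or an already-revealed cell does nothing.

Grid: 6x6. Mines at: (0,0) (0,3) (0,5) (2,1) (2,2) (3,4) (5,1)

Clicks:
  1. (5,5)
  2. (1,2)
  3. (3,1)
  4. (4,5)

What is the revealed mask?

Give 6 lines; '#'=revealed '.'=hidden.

Answer: ......
..#...
......
.#....
..####
..####

Derivation:
Click 1 (5,5) count=0: revealed 8 new [(4,2) (4,3) (4,4) (4,5) (5,2) (5,3) (5,4) (5,5)] -> total=8
Click 2 (1,2) count=3: revealed 1 new [(1,2)] -> total=9
Click 3 (3,1) count=2: revealed 1 new [(3,1)] -> total=10
Click 4 (4,5) count=1: revealed 0 new [(none)] -> total=10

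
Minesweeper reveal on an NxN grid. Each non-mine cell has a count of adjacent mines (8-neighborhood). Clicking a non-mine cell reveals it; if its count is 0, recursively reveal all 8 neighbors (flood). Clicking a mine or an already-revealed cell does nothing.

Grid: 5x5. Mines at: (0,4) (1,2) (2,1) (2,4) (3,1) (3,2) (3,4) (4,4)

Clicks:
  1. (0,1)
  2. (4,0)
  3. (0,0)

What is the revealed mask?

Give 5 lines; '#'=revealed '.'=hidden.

Click 1 (0,1) count=1: revealed 1 new [(0,1)] -> total=1
Click 2 (4,0) count=1: revealed 1 new [(4,0)] -> total=2
Click 3 (0,0) count=0: revealed 3 new [(0,0) (1,0) (1,1)] -> total=5

Answer: ##...
##...
.....
.....
#....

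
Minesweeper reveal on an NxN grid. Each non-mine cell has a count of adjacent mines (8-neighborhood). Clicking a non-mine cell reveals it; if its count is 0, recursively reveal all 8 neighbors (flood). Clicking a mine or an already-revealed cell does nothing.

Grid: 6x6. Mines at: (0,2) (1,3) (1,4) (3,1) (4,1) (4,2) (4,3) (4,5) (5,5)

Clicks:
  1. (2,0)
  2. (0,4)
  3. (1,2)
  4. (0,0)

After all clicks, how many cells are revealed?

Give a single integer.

Click 1 (2,0) count=1: revealed 1 new [(2,0)] -> total=1
Click 2 (0,4) count=2: revealed 1 new [(0,4)] -> total=2
Click 3 (1,2) count=2: revealed 1 new [(1,2)] -> total=3
Click 4 (0,0) count=0: revealed 5 new [(0,0) (0,1) (1,0) (1,1) (2,1)] -> total=8

Answer: 8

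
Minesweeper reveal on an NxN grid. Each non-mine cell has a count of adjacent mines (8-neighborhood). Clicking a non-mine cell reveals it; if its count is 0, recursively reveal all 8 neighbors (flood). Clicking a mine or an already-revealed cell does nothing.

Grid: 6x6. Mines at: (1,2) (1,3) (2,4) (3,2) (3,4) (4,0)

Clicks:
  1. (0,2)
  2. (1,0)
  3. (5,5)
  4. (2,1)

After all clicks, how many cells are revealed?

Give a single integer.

Click 1 (0,2) count=2: revealed 1 new [(0,2)] -> total=1
Click 2 (1,0) count=0: revealed 8 new [(0,0) (0,1) (1,0) (1,1) (2,0) (2,1) (3,0) (3,1)] -> total=9
Click 3 (5,5) count=0: revealed 10 new [(4,1) (4,2) (4,3) (4,4) (4,5) (5,1) (5,2) (5,3) (5,4) (5,5)] -> total=19
Click 4 (2,1) count=2: revealed 0 new [(none)] -> total=19

Answer: 19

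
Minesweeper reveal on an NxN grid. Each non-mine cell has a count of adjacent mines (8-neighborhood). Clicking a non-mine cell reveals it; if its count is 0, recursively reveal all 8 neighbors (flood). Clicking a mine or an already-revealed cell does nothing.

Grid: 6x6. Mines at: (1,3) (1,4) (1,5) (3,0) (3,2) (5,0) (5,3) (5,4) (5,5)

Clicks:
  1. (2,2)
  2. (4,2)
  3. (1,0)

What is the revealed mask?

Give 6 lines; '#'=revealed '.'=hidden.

Answer: ###...
###...
###...
......
..#...
......

Derivation:
Click 1 (2,2) count=2: revealed 1 new [(2,2)] -> total=1
Click 2 (4,2) count=2: revealed 1 new [(4,2)] -> total=2
Click 3 (1,0) count=0: revealed 8 new [(0,0) (0,1) (0,2) (1,0) (1,1) (1,2) (2,0) (2,1)] -> total=10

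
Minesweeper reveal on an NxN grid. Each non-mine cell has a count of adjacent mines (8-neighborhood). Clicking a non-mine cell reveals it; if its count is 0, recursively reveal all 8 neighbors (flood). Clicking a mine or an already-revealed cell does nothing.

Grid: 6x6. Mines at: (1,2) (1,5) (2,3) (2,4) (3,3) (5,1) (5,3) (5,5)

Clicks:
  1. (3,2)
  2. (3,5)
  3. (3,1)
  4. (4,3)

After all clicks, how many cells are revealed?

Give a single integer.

Click 1 (3,2) count=2: revealed 1 new [(3,2)] -> total=1
Click 2 (3,5) count=1: revealed 1 new [(3,5)] -> total=2
Click 3 (3,1) count=0: revealed 12 new [(0,0) (0,1) (1,0) (1,1) (2,0) (2,1) (2,2) (3,0) (3,1) (4,0) (4,1) (4,2)] -> total=14
Click 4 (4,3) count=2: revealed 1 new [(4,3)] -> total=15

Answer: 15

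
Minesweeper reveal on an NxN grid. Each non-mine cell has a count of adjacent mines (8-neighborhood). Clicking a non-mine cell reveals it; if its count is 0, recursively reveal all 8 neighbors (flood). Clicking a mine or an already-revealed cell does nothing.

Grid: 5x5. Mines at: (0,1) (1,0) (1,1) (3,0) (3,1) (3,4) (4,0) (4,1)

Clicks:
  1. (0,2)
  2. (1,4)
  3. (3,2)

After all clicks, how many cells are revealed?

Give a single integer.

Click 1 (0,2) count=2: revealed 1 new [(0,2)] -> total=1
Click 2 (1,4) count=0: revealed 8 new [(0,3) (0,4) (1,2) (1,3) (1,4) (2,2) (2,3) (2,4)] -> total=9
Click 3 (3,2) count=2: revealed 1 new [(3,2)] -> total=10

Answer: 10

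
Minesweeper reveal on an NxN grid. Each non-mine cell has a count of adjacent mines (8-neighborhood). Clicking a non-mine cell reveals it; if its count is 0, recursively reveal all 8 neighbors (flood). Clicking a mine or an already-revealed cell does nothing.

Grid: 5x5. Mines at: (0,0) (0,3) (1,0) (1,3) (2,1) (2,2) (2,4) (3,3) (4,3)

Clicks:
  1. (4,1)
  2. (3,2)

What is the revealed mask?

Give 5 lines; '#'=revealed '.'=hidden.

Answer: .....
.....
.....
###..
###..

Derivation:
Click 1 (4,1) count=0: revealed 6 new [(3,0) (3,1) (3,2) (4,0) (4,1) (4,2)] -> total=6
Click 2 (3,2) count=4: revealed 0 new [(none)] -> total=6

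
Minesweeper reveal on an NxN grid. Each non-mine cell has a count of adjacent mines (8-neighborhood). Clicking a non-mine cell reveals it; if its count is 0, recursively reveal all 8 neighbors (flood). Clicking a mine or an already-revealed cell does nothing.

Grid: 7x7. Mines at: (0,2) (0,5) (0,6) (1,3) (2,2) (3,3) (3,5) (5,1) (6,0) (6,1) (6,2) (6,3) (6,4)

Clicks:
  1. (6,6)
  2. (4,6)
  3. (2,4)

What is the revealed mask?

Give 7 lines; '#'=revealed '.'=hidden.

Click 1 (6,6) count=0: revealed 6 new [(4,5) (4,6) (5,5) (5,6) (6,5) (6,6)] -> total=6
Click 2 (4,6) count=1: revealed 0 new [(none)] -> total=6
Click 3 (2,4) count=3: revealed 1 new [(2,4)] -> total=7

Answer: .......
.......
....#..
.......
.....##
.....##
.....##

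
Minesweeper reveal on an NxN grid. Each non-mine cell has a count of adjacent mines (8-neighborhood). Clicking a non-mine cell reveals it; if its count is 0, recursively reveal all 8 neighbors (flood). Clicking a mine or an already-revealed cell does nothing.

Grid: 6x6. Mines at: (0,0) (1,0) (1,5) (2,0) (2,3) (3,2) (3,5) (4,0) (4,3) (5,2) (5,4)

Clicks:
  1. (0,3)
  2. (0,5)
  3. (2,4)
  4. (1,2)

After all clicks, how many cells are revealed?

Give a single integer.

Click 1 (0,3) count=0: revealed 8 new [(0,1) (0,2) (0,3) (0,4) (1,1) (1,2) (1,3) (1,4)] -> total=8
Click 2 (0,5) count=1: revealed 1 new [(0,5)] -> total=9
Click 3 (2,4) count=3: revealed 1 new [(2,4)] -> total=10
Click 4 (1,2) count=1: revealed 0 new [(none)] -> total=10

Answer: 10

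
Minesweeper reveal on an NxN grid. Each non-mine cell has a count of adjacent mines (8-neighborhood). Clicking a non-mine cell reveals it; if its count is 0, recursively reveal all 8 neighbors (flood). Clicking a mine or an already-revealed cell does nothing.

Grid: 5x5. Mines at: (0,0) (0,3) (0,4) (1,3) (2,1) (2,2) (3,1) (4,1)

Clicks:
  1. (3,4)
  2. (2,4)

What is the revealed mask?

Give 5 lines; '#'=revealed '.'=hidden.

Answer: .....
.....
...##
..###
..###

Derivation:
Click 1 (3,4) count=0: revealed 8 new [(2,3) (2,4) (3,2) (3,3) (3,4) (4,2) (4,3) (4,4)] -> total=8
Click 2 (2,4) count=1: revealed 0 new [(none)] -> total=8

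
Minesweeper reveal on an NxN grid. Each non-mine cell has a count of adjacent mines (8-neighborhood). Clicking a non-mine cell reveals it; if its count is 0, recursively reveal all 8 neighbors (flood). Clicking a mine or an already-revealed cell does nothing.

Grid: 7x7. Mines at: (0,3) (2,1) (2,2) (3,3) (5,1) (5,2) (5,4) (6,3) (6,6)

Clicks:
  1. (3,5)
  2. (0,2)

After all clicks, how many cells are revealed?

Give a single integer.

Click 1 (3,5) count=0: revealed 17 new [(0,4) (0,5) (0,6) (1,4) (1,5) (1,6) (2,4) (2,5) (2,6) (3,4) (3,5) (3,6) (4,4) (4,5) (4,6) (5,5) (5,6)] -> total=17
Click 2 (0,2) count=1: revealed 1 new [(0,2)] -> total=18

Answer: 18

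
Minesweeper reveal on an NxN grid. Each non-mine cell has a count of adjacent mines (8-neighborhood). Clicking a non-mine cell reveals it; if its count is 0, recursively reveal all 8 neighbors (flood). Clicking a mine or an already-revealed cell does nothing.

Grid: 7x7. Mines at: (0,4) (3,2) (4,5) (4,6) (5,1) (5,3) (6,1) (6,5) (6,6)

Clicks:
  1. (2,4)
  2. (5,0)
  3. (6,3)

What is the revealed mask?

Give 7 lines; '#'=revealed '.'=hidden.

Answer: .....##
...####
...####
...####
.......
#......
...#...

Derivation:
Click 1 (2,4) count=0: revealed 14 new [(0,5) (0,6) (1,3) (1,4) (1,5) (1,6) (2,3) (2,4) (2,5) (2,6) (3,3) (3,4) (3,5) (3,6)] -> total=14
Click 2 (5,0) count=2: revealed 1 new [(5,0)] -> total=15
Click 3 (6,3) count=1: revealed 1 new [(6,3)] -> total=16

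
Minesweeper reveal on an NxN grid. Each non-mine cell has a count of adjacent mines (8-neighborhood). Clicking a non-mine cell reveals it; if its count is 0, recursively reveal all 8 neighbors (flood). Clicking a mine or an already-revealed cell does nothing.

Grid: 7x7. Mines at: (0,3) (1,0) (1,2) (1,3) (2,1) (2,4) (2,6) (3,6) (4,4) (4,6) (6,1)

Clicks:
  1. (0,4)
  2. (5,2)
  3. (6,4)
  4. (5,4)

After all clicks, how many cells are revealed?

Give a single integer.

Click 1 (0,4) count=2: revealed 1 new [(0,4)] -> total=1
Click 2 (5,2) count=1: revealed 1 new [(5,2)] -> total=2
Click 3 (6,4) count=0: revealed 9 new [(5,3) (5,4) (5,5) (5,6) (6,2) (6,3) (6,4) (6,5) (6,6)] -> total=11
Click 4 (5,4) count=1: revealed 0 new [(none)] -> total=11

Answer: 11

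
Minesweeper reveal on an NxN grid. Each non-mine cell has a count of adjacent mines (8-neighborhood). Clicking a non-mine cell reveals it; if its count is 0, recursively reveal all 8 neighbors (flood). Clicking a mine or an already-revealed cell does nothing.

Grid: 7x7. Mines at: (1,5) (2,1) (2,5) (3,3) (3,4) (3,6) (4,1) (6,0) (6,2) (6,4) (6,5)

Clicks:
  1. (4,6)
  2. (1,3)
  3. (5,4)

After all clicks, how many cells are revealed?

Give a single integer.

Click 1 (4,6) count=1: revealed 1 new [(4,6)] -> total=1
Click 2 (1,3) count=0: revealed 13 new [(0,0) (0,1) (0,2) (0,3) (0,4) (1,0) (1,1) (1,2) (1,3) (1,4) (2,2) (2,3) (2,4)] -> total=14
Click 3 (5,4) count=2: revealed 1 new [(5,4)] -> total=15

Answer: 15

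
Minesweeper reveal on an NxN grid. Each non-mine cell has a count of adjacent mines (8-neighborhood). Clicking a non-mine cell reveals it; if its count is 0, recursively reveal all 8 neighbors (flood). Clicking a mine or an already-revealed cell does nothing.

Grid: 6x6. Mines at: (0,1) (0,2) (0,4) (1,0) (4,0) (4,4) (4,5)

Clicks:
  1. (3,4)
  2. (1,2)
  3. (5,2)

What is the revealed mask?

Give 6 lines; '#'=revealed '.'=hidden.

Click 1 (3,4) count=2: revealed 1 new [(3,4)] -> total=1
Click 2 (1,2) count=2: revealed 1 new [(1,2)] -> total=2
Click 3 (5,2) count=0: revealed 19 new [(1,1) (1,3) (1,4) (1,5) (2,1) (2,2) (2,3) (2,4) (2,5) (3,1) (3,2) (3,3) (3,5) (4,1) (4,2) (4,3) (5,1) (5,2) (5,3)] -> total=21

Answer: ......
.#####
.#####
.#####
.###..
.###..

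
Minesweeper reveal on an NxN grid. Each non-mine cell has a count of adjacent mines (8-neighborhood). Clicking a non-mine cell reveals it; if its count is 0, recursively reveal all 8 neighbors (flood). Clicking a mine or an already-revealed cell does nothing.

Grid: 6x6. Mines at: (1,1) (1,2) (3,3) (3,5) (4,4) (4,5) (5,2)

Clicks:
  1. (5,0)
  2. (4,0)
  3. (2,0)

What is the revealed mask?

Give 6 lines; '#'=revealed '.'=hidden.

Click 1 (5,0) count=0: revealed 11 new [(2,0) (2,1) (2,2) (3,0) (3,1) (3,2) (4,0) (4,1) (4,2) (5,0) (5,1)] -> total=11
Click 2 (4,0) count=0: revealed 0 new [(none)] -> total=11
Click 3 (2,0) count=1: revealed 0 new [(none)] -> total=11

Answer: ......
......
###...
###...
###...
##....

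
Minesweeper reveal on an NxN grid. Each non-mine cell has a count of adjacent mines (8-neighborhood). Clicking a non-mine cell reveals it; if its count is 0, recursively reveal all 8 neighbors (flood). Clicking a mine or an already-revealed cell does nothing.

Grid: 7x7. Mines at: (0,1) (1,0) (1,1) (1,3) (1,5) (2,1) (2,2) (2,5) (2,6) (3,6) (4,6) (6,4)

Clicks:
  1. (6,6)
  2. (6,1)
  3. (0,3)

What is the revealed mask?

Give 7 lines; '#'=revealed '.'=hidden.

Click 1 (6,6) count=0: revealed 4 new [(5,5) (5,6) (6,5) (6,6)] -> total=4
Click 2 (6,1) count=0: revealed 21 new [(3,0) (3,1) (3,2) (3,3) (3,4) (3,5) (4,0) (4,1) (4,2) (4,3) (4,4) (4,5) (5,0) (5,1) (5,2) (5,3) (5,4) (6,0) (6,1) (6,2) (6,3)] -> total=25
Click 3 (0,3) count=1: revealed 1 new [(0,3)] -> total=26

Answer: ...#...
.......
.......
######.
######.
#######
####.##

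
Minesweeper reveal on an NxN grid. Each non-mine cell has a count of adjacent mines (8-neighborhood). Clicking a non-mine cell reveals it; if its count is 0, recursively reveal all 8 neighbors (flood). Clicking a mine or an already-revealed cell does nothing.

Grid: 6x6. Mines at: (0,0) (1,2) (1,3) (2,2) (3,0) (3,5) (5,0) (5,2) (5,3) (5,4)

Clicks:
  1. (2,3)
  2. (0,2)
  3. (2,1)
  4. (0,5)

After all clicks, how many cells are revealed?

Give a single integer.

Answer: 9

Derivation:
Click 1 (2,3) count=3: revealed 1 new [(2,3)] -> total=1
Click 2 (0,2) count=2: revealed 1 new [(0,2)] -> total=2
Click 3 (2,1) count=3: revealed 1 new [(2,1)] -> total=3
Click 4 (0,5) count=0: revealed 6 new [(0,4) (0,5) (1,4) (1,5) (2,4) (2,5)] -> total=9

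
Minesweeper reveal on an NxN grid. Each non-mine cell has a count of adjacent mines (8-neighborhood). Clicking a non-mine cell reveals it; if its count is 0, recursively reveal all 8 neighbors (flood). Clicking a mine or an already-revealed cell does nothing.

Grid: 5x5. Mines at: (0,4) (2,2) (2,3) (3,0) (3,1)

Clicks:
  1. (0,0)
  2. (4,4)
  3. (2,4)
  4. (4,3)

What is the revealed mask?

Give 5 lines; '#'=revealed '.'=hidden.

Answer: ####.
####.
##..#
..###
..###

Derivation:
Click 1 (0,0) count=0: revealed 10 new [(0,0) (0,1) (0,2) (0,3) (1,0) (1,1) (1,2) (1,3) (2,0) (2,1)] -> total=10
Click 2 (4,4) count=0: revealed 6 new [(3,2) (3,3) (3,4) (4,2) (4,3) (4,4)] -> total=16
Click 3 (2,4) count=1: revealed 1 new [(2,4)] -> total=17
Click 4 (4,3) count=0: revealed 0 new [(none)] -> total=17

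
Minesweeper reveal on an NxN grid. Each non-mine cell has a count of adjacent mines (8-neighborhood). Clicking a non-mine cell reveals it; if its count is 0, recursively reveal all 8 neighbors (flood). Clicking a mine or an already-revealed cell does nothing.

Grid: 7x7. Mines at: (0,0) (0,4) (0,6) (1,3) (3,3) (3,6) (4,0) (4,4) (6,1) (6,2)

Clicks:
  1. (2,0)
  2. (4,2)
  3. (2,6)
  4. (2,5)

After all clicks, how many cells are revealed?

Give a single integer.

Click 1 (2,0) count=0: revealed 9 new [(1,0) (1,1) (1,2) (2,0) (2,1) (2,2) (3,0) (3,1) (3,2)] -> total=9
Click 2 (4,2) count=1: revealed 1 new [(4,2)] -> total=10
Click 3 (2,6) count=1: revealed 1 new [(2,6)] -> total=11
Click 4 (2,5) count=1: revealed 1 new [(2,5)] -> total=12

Answer: 12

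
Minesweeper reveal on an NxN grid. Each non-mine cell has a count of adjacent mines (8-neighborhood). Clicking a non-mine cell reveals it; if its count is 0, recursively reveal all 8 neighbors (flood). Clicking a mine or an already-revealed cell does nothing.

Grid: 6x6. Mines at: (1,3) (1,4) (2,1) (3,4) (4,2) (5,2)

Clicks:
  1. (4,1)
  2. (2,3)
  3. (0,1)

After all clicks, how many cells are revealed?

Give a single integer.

Answer: 8

Derivation:
Click 1 (4,1) count=2: revealed 1 new [(4,1)] -> total=1
Click 2 (2,3) count=3: revealed 1 new [(2,3)] -> total=2
Click 3 (0,1) count=0: revealed 6 new [(0,0) (0,1) (0,2) (1,0) (1,1) (1,2)] -> total=8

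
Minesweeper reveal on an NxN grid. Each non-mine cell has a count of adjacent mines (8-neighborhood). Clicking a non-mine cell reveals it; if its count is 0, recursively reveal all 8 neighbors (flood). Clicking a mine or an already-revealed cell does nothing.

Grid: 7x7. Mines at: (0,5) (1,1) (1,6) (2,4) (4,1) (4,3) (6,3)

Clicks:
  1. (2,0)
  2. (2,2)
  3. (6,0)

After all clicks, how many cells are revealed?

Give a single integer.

Click 1 (2,0) count=1: revealed 1 new [(2,0)] -> total=1
Click 2 (2,2) count=1: revealed 1 new [(2,2)] -> total=2
Click 3 (6,0) count=0: revealed 6 new [(5,0) (5,1) (5,2) (6,0) (6,1) (6,2)] -> total=8

Answer: 8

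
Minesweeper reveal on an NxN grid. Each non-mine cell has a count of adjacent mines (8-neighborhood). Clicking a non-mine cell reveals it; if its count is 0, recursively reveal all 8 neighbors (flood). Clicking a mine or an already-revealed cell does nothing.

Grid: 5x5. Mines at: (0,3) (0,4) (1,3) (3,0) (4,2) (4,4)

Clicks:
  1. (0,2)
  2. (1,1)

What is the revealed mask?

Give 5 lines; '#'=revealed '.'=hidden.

Answer: ###..
###..
###..
.....
.....

Derivation:
Click 1 (0,2) count=2: revealed 1 new [(0,2)] -> total=1
Click 2 (1,1) count=0: revealed 8 new [(0,0) (0,1) (1,0) (1,1) (1,2) (2,0) (2,1) (2,2)] -> total=9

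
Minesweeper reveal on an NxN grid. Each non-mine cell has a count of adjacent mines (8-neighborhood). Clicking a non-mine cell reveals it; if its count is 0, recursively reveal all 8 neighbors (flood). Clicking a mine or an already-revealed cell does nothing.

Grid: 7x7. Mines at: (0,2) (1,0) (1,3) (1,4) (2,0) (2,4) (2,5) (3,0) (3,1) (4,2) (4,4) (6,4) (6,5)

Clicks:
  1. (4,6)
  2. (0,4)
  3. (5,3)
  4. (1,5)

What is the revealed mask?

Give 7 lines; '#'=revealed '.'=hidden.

Answer: ....#..
.....#.
.......
.....##
.....##
...#.##
.......

Derivation:
Click 1 (4,6) count=0: revealed 6 new [(3,5) (3,6) (4,5) (4,6) (5,5) (5,6)] -> total=6
Click 2 (0,4) count=2: revealed 1 new [(0,4)] -> total=7
Click 3 (5,3) count=3: revealed 1 new [(5,3)] -> total=8
Click 4 (1,5) count=3: revealed 1 new [(1,5)] -> total=9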